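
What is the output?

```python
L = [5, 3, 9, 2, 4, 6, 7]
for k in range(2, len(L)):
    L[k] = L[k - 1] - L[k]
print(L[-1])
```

k=2: L[2] = 3-9 = -6 → [5, 3, -6, 2, 4, 6, 7]
k=3: L[3] = (-6)-2 = -8 → [5, 3, -6, -8, 4, 6, 7]
k=4: L[4] = (-8)-4 = -12 → [5, 3, -6, -8, -12, 6, 7]
k=5: L[5] = (-12)-6 = -18 → [5, 3, -6, -8, -12, -18, 7]
k=6: L[6] = (-18)-7 = -25 → [5, 3, -6, -8, -12, -18, -25]

-25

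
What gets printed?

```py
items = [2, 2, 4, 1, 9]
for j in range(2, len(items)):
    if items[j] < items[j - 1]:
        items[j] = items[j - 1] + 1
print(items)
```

j=2: 4>=2, unchanged → [2, 2, 4, 1, 9]
j=3: 1<4, items[3] = 4+1 = 5 → [2, 2, 4, 5, 9]
j=4: 9>=5, unchanged → [2, 2, 4, 5, 9]

[2, 2, 4, 5, 9]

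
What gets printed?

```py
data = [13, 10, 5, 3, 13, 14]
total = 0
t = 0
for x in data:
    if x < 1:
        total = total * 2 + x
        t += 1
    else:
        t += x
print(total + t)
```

x=13: not <1; t=13
x=10: not <1; t=23
x=5: not <1; t=28
x=3: not <1; t=31
x=13: not <1; t=44
x=14: not <1; t=58
total+t = 0+58 = 58

58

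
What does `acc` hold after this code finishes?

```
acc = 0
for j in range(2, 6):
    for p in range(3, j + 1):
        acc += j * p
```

97

j=3,p=3: acc = 0+9 = 9
j=4,p=3: acc = 9+12 = 21
j=4,p=4: acc = 21+16 = 37
j=5,p=3: acc = 37+15 = 52
j=5,p=4: acc = 52+20 = 72
j=5,p=5: acc = 72+25 = 97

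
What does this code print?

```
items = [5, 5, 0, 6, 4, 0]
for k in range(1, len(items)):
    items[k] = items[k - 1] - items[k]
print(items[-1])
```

-10

k=1: items[1] = 5-5 = 0 → [5, 0, 0, 6, 4, 0]
k=2: items[2] = 0-0 = 0 → [5, 0, 0, 6, 4, 0]
k=3: items[3] = 0-6 = -6 → [5, 0, 0, -6, 4, 0]
k=4: items[4] = (-6)-4 = -10 → [5, 0, 0, -6, -10, 0]
k=5: items[5] = (-10)-0 = -10 → [5, 0, 0, -6, -10, -10]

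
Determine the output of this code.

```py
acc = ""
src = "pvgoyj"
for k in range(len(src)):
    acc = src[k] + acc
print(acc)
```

k=0: prepend 'p' → 'p'
k=1: prepend 'v' → 'vp'
k=2: prepend 'g' → 'gvp'
k=3: prepend 'o' → 'ogvp'
k=4: prepend 'y' → 'yogvp'
k=5: prepend 'j' → 'jyogvp'

jyogvp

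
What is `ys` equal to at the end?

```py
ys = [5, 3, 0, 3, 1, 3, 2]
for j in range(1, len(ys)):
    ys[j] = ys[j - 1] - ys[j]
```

[5, 2, 2, -1, -2, -5, -7]

j=1: ys[1] = 5-3 = 2 → [5, 2, 0, 3, 1, 3, 2]
j=2: ys[2] = 2-0 = 2 → [5, 2, 2, 3, 1, 3, 2]
j=3: ys[3] = 2-3 = -1 → [5, 2, 2, -1, 1, 3, 2]
j=4: ys[4] = (-1)-1 = -2 → [5, 2, 2, -1, -2, 3, 2]
j=5: ys[5] = (-2)-3 = -5 → [5, 2, 2, -1, -2, -5, 2]
j=6: ys[6] = (-5)-2 = -7 → [5, 2, 2, -1, -2, -5, -7]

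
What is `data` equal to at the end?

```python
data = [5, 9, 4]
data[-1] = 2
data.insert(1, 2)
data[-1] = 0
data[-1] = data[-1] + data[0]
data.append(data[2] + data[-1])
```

[5, 2, 9, 5, 14]

data[-1] = 2 → [5, 9, 2]
insert 2 at 1 → [5, 2, 9, 2]
data[-1] = 0 → [5, 2, 9, 0]
data[-1] = data[-1]+data[0] = 0+5 = 5 → [5, 2, 9, 5]
append data[2]+data[-1] = 9+5 = 14 → [5, 2, 9, 5, 14]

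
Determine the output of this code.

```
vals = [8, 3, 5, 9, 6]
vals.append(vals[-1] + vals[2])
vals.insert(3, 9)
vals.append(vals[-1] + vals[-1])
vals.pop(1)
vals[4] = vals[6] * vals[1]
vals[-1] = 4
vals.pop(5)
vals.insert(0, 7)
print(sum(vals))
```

append vals[-1]+vals[2] = 6+5 = 11 → [8, 3, 5, 9, 6, 11]
insert 9 at 3 → [8, 3, 5, 9, 9, 6, 11]
append vals[-1]+vals[-1] = 11+11 = 22 → [8, 3, 5, 9, 9, 6, 11, 22]
pop(1) removes 3 → [8, 5, 9, 9, 6, 11, 22]
vals[4] = vals[6]*vals[1] = 22*5 = 110 → [8, 5, 9, 9, 110, 11, 22]
vals[-1] = 4 → [8, 5, 9, 9, 110, 11, 4]
pop(5) removes 11 → [8, 5, 9, 9, 110, 4]
insert 7 at 0 → [7, 8, 5, 9, 9, 110, 4]
sum = 152

152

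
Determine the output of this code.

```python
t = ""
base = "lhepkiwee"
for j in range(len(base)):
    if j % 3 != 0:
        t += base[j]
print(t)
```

hekiee

j=0: skip
j=1: add 'h' → 'h'
j=2: add 'e' → 'he'
j=3: skip
j=4: add 'k' → 'hek'
j=5: add 'i' → 'heki'
j=6: skip
j=7: add 'e' → 'hekie'
j=8: add 'e' → 'hekiee'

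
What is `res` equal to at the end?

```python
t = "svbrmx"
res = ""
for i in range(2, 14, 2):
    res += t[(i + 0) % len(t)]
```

i=2: add t[2]='b' → 'b'
i=4: add t[4]='m' → 'bm'
i=6: add t[0]='s' → 'bms'
i=8: add t[2]='b' → 'bmsb'
i=10: add t[4]='m' → 'bmsbm'
i=12: add t[0]='s' → 'bmsbms'

'bmsbms'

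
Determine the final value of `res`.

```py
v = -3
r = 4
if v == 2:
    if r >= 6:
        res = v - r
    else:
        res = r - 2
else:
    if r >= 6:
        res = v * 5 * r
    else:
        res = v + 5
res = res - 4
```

v=-3, r=4
v == 2 is False; r >= 6 is False
→ res = v + 5 = 2
res = 2-4 = -2

-2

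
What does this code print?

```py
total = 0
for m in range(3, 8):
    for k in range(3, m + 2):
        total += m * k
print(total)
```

540

m=3,k=3: total = 0+9 = 9
m=3,k=4: total = 9+12 = 21
m=4,k=3: total = 21+12 = 33
m=4,k=4: total = 33+16 = 49
m=4,k=5: total = 49+20 = 69
m=5,k=3: total = 69+15 = 84
m=5,k=4: total = 84+20 = 104
m=5,k=5: total = 104+25 = 129
m=5,k=6: total = 129+30 = 159
m=6,k=3: total = 159+18 = 177
m=6,k=4: total = 177+24 = 201
m=6,k=5: total = 201+30 = 231
m=6,k=6: total = 231+36 = 267
m=6,k=7: total = 267+42 = 309
m=7,k=3: total = 309+21 = 330
m=7,k=4: total = 330+28 = 358
m=7,k=5: total = 358+35 = 393
m=7,k=6: total = 393+42 = 435
m=7,k=7: total = 435+49 = 484
m=7,k=8: total = 484+56 = 540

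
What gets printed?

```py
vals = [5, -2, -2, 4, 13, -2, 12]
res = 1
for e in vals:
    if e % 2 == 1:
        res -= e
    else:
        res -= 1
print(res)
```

-22

e=5: odd, res = 1-5 = -4
e=-2: not odd, res = (-4)-1 = -5
e=-2: not odd, res = (-5)-1 = -6
e=4: not odd, res = (-6)-1 = -7
e=13: odd, res = (-7)-13 = -20
e=-2: not odd, res = (-20)-1 = -21
e=12: not odd, res = (-21)-1 = -22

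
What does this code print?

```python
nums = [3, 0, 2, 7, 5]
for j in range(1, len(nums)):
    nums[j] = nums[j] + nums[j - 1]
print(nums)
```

[3, 3, 5, 12, 17]

j=1: nums[1] = 0+3 = 3 → [3, 3, 2, 7, 5]
j=2: nums[2] = 2+3 = 5 → [3, 3, 5, 7, 5]
j=3: nums[3] = 7+5 = 12 → [3, 3, 5, 12, 5]
j=4: nums[4] = 5+12 = 17 → [3, 3, 5, 12, 17]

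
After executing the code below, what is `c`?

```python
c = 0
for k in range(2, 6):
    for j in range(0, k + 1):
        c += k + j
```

102

k=2,j=0: c = 0+2 = 2
k=2,j=1: c = 2+3 = 5
k=2,j=2: c = 5+4 = 9
k=3,j=0: c = 9+3 = 12
k=3,j=1: c = 12+4 = 16
k=3,j=2: c = 16+5 = 21
k=3,j=3: c = 21+6 = 27
k=4,j=0: c = 27+4 = 31
k=4,j=1: c = 31+5 = 36
k=4,j=2: c = 36+6 = 42
k=4,j=3: c = 42+7 = 49
k=4,j=4: c = 49+8 = 57
k=5,j=0: c = 57+5 = 62
k=5,j=1: c = 62+6 = 68
k=5,j=2: c = 68+7 = 75
k=5,j=3: c = 75+8 = 83
k=5,j=4: c = 83+9 = 92
k=5,j=5: c = 92+10 = 102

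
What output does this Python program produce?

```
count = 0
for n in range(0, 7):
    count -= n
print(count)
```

n=0: count = 0-0 = 0
n=1: count = 0-1 = -1
n=2: count = (-1)-2 = -3
n=3: count = (-3)-3 = -6
n=4: count = (-6)-4 = -10
n=5: count = (-10)-5 = -15
n=6: count = (-15)-6 = -21

-21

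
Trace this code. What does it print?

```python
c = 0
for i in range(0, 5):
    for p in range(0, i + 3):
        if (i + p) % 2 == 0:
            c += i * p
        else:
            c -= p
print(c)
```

69

i=0,p=0: even sum, c = 0+0 = 0
i=0,p=1: odd sum, c = 0-1 = -1
i=0,p=2: even sum, c = (-1)+0 = -1
i=1,p=0: odd sum, c = (-1)-0 = -1
i=1,p=1: even sum, c = (-1)+1 = 0
i=1,p=2: odd sum, c = 0-2 = -2
i=1,p=3: even sum, c = (-2)+3 = 1
i=2,p=0: even sum, c = 1+0 = 1
i=2,p=1: odd sum, c = 1-1 = 0
i=2,p=2: even sum, c = 0+4 = 4
i=2,p=3: odd sum, c = 4-3 = 1
i=2,p=4: even sum, c = 1+8 = 9
i=3,p=0: odd sum, c = 9-0 = 9
i=3,p=1: even sum, c = 9+3 = 12
i=3,p=2: odd sum, c = 12-2 = 10
i=3,p=3: even sum, c = 10+9 = 19
i=3,p=4: odd sum, c = 19-4 = 15
i=3,p=5: even sum, c = 15+15 = 30
i=4,p=0: even sum, c = 30+0 = 30
i=4,p=1: odd sum, c = 30-1 = 29
i=4,p=2: even sum, c = 29+8 = 37
i=4,p=3: odd sum, c = 37-3 = 34
i=4,p=4: even sum, c = 34+16 = 50
i=4,p=5: odd sum, c = 50-5 = 45
i=4,p=6: even sum, c = 45+24 = 69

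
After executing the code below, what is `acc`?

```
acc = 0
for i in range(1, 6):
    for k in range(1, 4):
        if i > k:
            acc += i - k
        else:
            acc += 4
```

i=1,k=1: not 1>1, acc = 0+4 = 4
i=1,k=2: not 1>2, acc = 4+4 = 8
i=1,k=3: not 1>3, acc = 8+4 = 12
i=2,k=1: 2>1, acc = 12+1 = 13
i=2,k=2: not 2>2, acc = 13+4 = 17
i=2,k=3: not 2>3, acc = 17+4 = 21
i=3,k=1: 3>1, acc = 21+2 = 23
i=3,k=2: 3>2, acc = 23+1 = 24
i=3,k=3: not 3>3, acc = 24+4 = 28
i=4,k=1: 4>1, acc = 28+3 = 31
i=4,k=2: 4>2, acc = 31+2 = 33
i=4,k=3: 4>3, acc = 33+1 = 34
i=5,k=1: 5>1, acc = 34+4 = 38
i=5,k=2: 5>2, acc = 38+3 = 41
i=5,k=3: 5>3, acc = 41+2 = 43

43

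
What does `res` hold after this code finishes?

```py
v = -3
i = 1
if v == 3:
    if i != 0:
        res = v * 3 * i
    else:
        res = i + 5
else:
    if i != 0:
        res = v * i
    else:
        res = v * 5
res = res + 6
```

3

v=-3, i=1
v == 3 is False; i != 0 is True
→ res = v * i = -3
res = (-3)+6 = 3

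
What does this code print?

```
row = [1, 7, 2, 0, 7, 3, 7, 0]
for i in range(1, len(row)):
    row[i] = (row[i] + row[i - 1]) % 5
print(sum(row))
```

i=1: row[1] = (7+1)%5 = 3 → [1, 3, 2, 0, 7, 3, 7, 0]
i=2: row[2] = (2+3)%5 = 0 → [1, 3, 0, 0, 7, 3, 7, 0]
i=3: row[3] = (0+0)%5 = 0 → [1, 3, 0, 0, 7, 3, 7, 0]
i=4: row[4] = (7+0)%5 = 2 → [1, 3, 0, 0, 2, 3, 7, 0]
i=5: row[5] = (3+2)%5 = 0 → [1, 3, 0, 0, 2, 0, 7, 0]
i=6: row[6] = (7+0)%5 = 2 → [1, 3, 0, 0, 2, 0, 2, 0]
i=7: row[7] = (0+2)%5 = 2 → [1, 3, 0, 0, 2, 0, 2, 2]
sum = 10

10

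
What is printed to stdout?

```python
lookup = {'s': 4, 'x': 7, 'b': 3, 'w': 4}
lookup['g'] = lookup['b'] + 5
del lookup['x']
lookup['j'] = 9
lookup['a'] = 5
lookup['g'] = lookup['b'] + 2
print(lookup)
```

{'s': 4, 'b': 3, 'w': 4, 'g': 5, 'j': 9, 'a': 5}

lookup['g'] = lookup['b']+5 = 8 → {'s': 4, 'x': 7, 'b': 3, 'w': 4, 'g': 8}
del 'x' → {'s': 4, 'b': 3, 'w': 4, 'g': 8}
lookup['j'] = 9 → {'s': 4, 'b': 3, 'w': 4, 'g': 8, 'j': 9}
lookup['a'] = 5 → {'s': 4, 'b': 3, 'w': 4, 'g': 8, 'j': 9, 'a': 5}
lookup['g'] = lookup['b']+2 = 5 → {'s': 4, 'b': 3, 'w': 4, 'g': 5, 'j': 9, 'a': 5}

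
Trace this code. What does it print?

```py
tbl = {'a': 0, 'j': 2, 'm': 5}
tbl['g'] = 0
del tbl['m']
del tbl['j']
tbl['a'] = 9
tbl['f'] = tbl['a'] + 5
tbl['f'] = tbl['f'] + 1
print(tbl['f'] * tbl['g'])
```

tbl['g'] = 0 → {'a': 0, 'j': 2, 'm': 5, 'g': 0}
del 'm' → {'a': 0, 'j': 2, 'g': 0}
del 'j' → {'a': 0, 'g': 0}
tbl['a'] = 9 → {'a': 9, 'g': 0}
tbl['f'] = tbl['a']+5 = 14 → {'a': 9, 'g': 0, 'f': 14}
tbl['f'] = tbl['f']+1 = 15 → {'a': 9, 'g': 0, 'f': 15}
tbl['f']*tbl['g'] = 15*0 = 0

0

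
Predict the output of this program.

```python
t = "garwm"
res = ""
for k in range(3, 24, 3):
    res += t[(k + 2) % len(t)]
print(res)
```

k=3: add t[0]='g' → 'g'
k=6: add t[3]='w' → 'gw'
k=9: add t[1]='a' → 'gwa'
k=12: add t[4]='m' → 'gwam'
k=15: add t[2]='r' → 'gwamr'
k=18: add t[0]='g' → 'gwamrg'
k=21: add t[3]='w' → 'gwamrgw'

gwamrgw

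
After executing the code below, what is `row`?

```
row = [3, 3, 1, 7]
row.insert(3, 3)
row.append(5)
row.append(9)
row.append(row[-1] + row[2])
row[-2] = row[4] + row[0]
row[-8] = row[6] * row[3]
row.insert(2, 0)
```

[30, 3, 0, 1, 3, 7, 5, 10, 10]

insert 3 at 3 → [3, 3, 1, 3, 7]
append 5 → [3, 3, 1, 3, 7, 5]
append 9 → [3, 3, 1, 3, 7, 5, 9]
append row[-1]+row[2] = 9+1 = 10 → [3, 3, 1, 3, 7, 5, 9, 10]
row[-2] = row[4]+row[0] = 7+3 = 10 → [3, 3, 1, 3, 7, 5, 10, 10]
row[-8] = row[6]*row[3] = 10*3 = 30 → [30, 3, 1, 3, 7, 5, 10, 10]
insert 0 at 2 → [30, 3, 0, 1, 3, 7, 5, 10, 10]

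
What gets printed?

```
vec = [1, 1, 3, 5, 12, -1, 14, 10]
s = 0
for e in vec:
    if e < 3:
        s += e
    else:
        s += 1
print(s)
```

e=1: <3, s = 0+1 = 1
e=1: <3, s = 1+1 = 2
e=3: not <3, s = 2+1 = 3
e=5: not <3, s = 3+1 = 4
e=12: not <3, s = 4+1 = 5
e=-1: <3, s = 5+(-1) = 4
e=14: not <3, s = 4+1 = 5
e=10: not <3, s = 5+1 = 6

6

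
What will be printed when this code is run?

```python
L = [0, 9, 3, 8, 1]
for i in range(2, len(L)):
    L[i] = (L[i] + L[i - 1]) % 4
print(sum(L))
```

10

i=2: L[2] = (3+9)%4 = 0 → [0, 9, 0, 8, 1]
i=3: L[3] = (8+0)%4 = 0 → [0, 9, 0, 0, 1]
i=4: L[4] = (1+0)%4 = 1 → [0, 9, 0, 0, 1]
sum = 10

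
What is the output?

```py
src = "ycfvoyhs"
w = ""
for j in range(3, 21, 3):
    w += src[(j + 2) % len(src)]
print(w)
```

yyvhco

j=3: add src[5]='y' → 'y'
j=6: add src[0]='y' → 'yy'
j=9: add src[3]='v' → 'yyv'
j=12: add src[6]='h' → 'yyvh'
j=15: add src[1]='c' → 'yyvhc'
j=18: add src[4]='o' → 'yyvhco'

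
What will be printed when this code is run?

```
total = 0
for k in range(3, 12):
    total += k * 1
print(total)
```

63

k=3: total = 0+3*1 = 3
k=4: total = 3+4*1 = 7
k=5: total = 7+5*1 = 12
k=6: total = 12+6*1 = 18
k=7: total = 18+7*1 = 25
k=8: total = 25+8*1 = 33
k=9: total = 33+9*1 = 42
k=10: total = 42+10*1 = 52
k=11: total = 52+11*1 = 63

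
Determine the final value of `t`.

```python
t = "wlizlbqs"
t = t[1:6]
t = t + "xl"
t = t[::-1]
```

slice [1:6] → 'lizlb'
+ 'xl' → 'lizlbxl'
reverse → 'lxblzil'

'lxblzil'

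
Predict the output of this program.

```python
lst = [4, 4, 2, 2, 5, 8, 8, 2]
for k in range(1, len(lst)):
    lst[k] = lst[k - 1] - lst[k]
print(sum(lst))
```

k=1: lst[1] = 4-4 = 0 → [4, 0, 2, 2, 5, 8, 8, 2]
k=2: lst[2] = 0-2 = -2 → [4, 0, -2, 2, 5, 8, 8, 2]
k=3: lst[3] = (-2)-2 = -4 → [4, 0, -2, -4, 5, 8, 8, 2]
k=4: lst[4] = (-4)-5 = -9 → [4, 0, -2, -4, -9, 8, 8, 2]
k=5: lst[5] = (-9)-8 = -17 → [4, 0, -2, -4, -9, -17, 8, 2]
k=6: lst[6] = (-17)-8 = -25 → [4, 0, -2, -4, -9, -17, -25, 2]
k=7: lst[7] = (-25)-2 = -27 → [4, 0, -2, -4, -9, -17, -25, -27]
sum = -80

-80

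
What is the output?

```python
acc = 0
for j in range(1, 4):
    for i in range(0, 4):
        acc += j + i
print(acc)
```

42

j=1,i=0: acc = 0+1 = 1
j=1,i=1: acc = 1+2 = 3
j=1,i=2: acc = 3+3 = 6
j=1,i=3: acc = 6+4 = 10
j=2,i=0: acc = 10+2 = 12
j=2,i=1: acc = 12+3 = 15
j=2,i=2: acc = 15+4 = 19
j=2,i=3: acc = 19+5 = 24
j=3,i=0: acc = 24+3 = 27
j=3,i=1: acc = 27+4 = 31
j=3,i=2: acc = 31+5 = 36
j=3,i=3: acc = 36+6 = 42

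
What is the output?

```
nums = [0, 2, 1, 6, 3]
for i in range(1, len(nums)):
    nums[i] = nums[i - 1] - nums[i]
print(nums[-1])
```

-12

i=1: nums[1] = 0-2 = -2 → [0, -2, 1, 6, 3]
i=2: nums[2] = (-2)-1 = -3 → [0, -2, -3, 6, 3]
i=3: nums[3] = (-3)-6 = -9 → [0, -2, -3, -9, 3]
i=4: nums[4] = (-9)-3 = -12 → [0, -2, -3, -9, -12]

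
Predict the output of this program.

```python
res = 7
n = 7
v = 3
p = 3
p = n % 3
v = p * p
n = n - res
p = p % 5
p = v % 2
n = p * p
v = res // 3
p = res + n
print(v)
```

p = 7%3 = 1
v = 1*1 = 1
n = 7-7 = 0
p = 1%5 = 1
p = 1%2 = 1
n = 1*1 = 1
v = 7//3 = 2
p = 7+1 = 8

2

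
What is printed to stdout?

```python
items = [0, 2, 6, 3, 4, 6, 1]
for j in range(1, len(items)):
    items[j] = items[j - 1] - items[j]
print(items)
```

j=1: items[1] = 0-2 = -2 → [0, -2, 6, 3, 4, 6, 1]
j=2: items[2] = (-2)-6 = -8 → [0, -2, -8, 3, 4, 6, 1]
j=3: items[3] = (-8)-3 = -11 → [0, -2, -8, -11, 4, 6, 1]
j=4: items[4] = (-11)-4 = -15 → [0, -2, -8, -11, -15, 6, 1]
j=5: items[5] = (-15)-6 = -21 → [0, -2, -8, -11, -15, -21, 1]
j=6: items[6] = (-21)-1 = -22 → [0, -2, -8, -11, -15, -21, -22]

[0, -2, -8, -11, -15, -21, -22]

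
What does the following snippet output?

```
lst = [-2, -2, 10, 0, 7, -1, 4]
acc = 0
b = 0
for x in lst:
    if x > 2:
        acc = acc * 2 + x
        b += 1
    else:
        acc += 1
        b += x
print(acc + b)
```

x=-2: not >2, acc = 0+1 = 1; b=-2
x=-2: not >2, acc = 1+1 = 2; b=-4
x=10: >2, acc = 2*2+10 = 14; b=-3
x=0: not >2, acc = 14+1 = 15; b=-3
x=7: >2, acc = 15*2+7 = 37; b=-2
x=-1: not >2, acc = 37+1 = 38; b=-3
x=4: >2, acc = 38*2+4 = 80; b=-2
acc+b = 80+(-2) = 78

78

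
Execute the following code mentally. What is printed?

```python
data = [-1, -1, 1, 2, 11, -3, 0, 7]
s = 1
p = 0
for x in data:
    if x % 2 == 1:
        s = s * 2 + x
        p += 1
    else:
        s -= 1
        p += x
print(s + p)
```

x=-1: odd, s = 1*2+(-1) = 1; p=1
x=-1: odd, s = 1*2+(-1) = 1; p=2
x=1: odd, s = 1*2+1 = 3; p=3
x=2: not odd, s = 3-1 = 2; p=5
x=11: odd, s = 2*2+11 = 15; p=6
x=-3: odd, s = 15*2+(-3) = 27; p=7
x=0: not odd, s = 27-1 = 26; p=7
x=7: odd, s = 26*2+7 = 59; p=8
s+p = 59+8 = 67

67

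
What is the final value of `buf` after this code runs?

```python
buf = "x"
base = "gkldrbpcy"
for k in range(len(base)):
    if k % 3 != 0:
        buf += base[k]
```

k=0: skip
k=1: add 'k' → 'xk'
k=2: add 'l' → 'xkl'
k=3: skip
k=4: add 'r' → 'xklr'
k=5: add 'b' → 'xklrb'
k=6: skip
k=7: add 'c' → 'xklrbc'
k=8: add 'y' → 'xklrbcy'

'xklrbcy'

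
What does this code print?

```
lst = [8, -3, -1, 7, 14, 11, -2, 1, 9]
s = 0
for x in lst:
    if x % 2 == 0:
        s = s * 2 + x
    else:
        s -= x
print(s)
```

14

x=8: even, s = 0*2+8 = 8
x=-3: not even, s = 8-(-3) = 11
x=-1: not even, s = 11-(-1) = 12
x=7: not even, s = 12-7 = 5
x=14: even, s = 5*2+14 = 24
x=11: not even, s = 24-11 = 13
x=-2: even, s = 13*2+(-2) = 24
x=1: not even, s = 24-1 = 23
x=9: not even, s = 23-9 = 14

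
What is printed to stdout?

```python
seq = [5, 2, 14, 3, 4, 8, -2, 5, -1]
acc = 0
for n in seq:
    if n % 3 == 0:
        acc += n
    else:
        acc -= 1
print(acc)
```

-5

n=5: not %3==0, acc = 0-1 = -1
n=2: not %3==0, acc = (-1)-1 = -2
n=14: not %3==0, acc = (-2)-1 = -3
n=3: %3==0, acc = (-3)+3 = 0
n=4: not %3==0, acc = 0-1 = -1
n=8: not %3==0, acc = (-1)-1 = -2
n=-2: not %3==0, acc = (-2)-1 = -3
n=5: not %3==0, acc = (-3)-1 = -4
n=-1: not %3==0, acc = (-4)-1 = -5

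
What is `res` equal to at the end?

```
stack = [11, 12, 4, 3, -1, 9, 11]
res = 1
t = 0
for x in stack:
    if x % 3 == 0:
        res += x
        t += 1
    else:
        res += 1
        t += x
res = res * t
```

812

x=11: not %3==0, res = 1+1 = 2; t=11
x=12: %3==0, res = 2+12 = 14; t=12
x=4: not %3==0, res = 14+1 = 15; t=16
x=3: %3==0, res = 15+3 = 18; t=17
x=-1: not %3==0, res = 18+1 = 19; t=16
x=9: %3==0, res = 19+9 = 28; t=17
x=11: not %3==0, res = 28+1 = 29; t=28
res*t = 29*28 = 812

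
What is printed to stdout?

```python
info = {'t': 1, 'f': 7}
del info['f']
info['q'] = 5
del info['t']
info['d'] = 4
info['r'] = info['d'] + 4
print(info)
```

{'q': 5, 'd': 4, 'r': 8}

del 'f' → {'t': 1}
info['q'] = 5 → {'t': 1, 'q': 5}
del 't' → {'q': 5}
info['d'] = 4 → {'q': 5, 'd': 4}
info['r'] = info['d']+4 = 8 → {'q': 5, 'd': 4, 'r': 8}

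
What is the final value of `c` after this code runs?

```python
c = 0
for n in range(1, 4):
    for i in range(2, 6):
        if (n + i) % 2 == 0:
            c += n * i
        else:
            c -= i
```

24

n=1,i=2: odd sum, c = 0-2 = -2
n=1,i=3: even sum, c = (-2)+3 = 1
n=1,i=4: odd sum, c = 1-4 = -3
n=1,i=5: even sum, c = (-3)+5 = 2
n=2,i=2: even sum, c = 2+4 = 6
n=2,i=3: odd sum, c = 6-3 = 3
n=2,i=4: even sum, c = 3+8 = 11
n=2,i=5: odd sum, c = 11-5 = 6
n=3,i=2: odd sum, c = 6-2 = 4
n=3,i=3: even sum, c = 4+9 = 13
n=3,i=4: odd sum, c = 13-4 = 9
n=3,i=5: even sum, c = 9+15 = 24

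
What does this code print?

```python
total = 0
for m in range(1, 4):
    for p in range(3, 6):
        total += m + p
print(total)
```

m=1,p=3: total = 0+4 = 4
m=1,p=4: total = 4+5 = 9
m=1,p=5: total = 9+6 = 15
m=2,p=3: total = 15+5 = 20
m=2,p=4: total = 20+6 = 26
m=2,p=5: total = 26+7 = 33
m=3,p=3: total = 33+6 = 39
m=3,p=4: total = 39+7 = 46
m=3,p=5: total = 46+8 = 54

54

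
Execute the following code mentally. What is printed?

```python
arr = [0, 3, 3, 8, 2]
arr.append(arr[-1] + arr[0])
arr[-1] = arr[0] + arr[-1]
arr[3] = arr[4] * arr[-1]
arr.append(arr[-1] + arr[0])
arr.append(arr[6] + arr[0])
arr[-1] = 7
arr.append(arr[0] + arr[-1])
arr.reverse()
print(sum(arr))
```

append arr[-1]+arr[0] = 2+0 = 2 → [0, 3, 3, 8, 2, 2]
arr[-1] = arr[0]+arr[-1] = 0+2 = 2 → [0, 3, 3, 8, 2, 2]
arr[3] = arr[4]*arr[-1] = 2*2 = 4 → [0, 3, 3, 4, 2, 2]
append arr[-1]+arr[0] = 2+0 = 2 → [0, 3, 3, 4, 2, 2, 2]
append arr[6]+arr[0] = 2+0 = 2 → [0, 3, 3, 4, 2, 2, 2, 2]
arr[-1] = 7 → [0, 3, 3, 4, 2, 2, 2, 7]
append arr[0]+arr[-1] = 0+7 = 7 → [0, 3, 3, 4, 2, 2, 2, 7, 7]
reverse → [7, 7, 2, 2, 2, 4, 3, 3, 0]
sum = 30

30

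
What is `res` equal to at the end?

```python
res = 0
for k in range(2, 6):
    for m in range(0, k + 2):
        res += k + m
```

134

k=2,m=0: res = 0+2 = 2
k=2,m=1: res = 2+3 = 5
k=2,m=2: res = 5+4 = 9
k=2,m=3: res = 9+5 = 14
k=3,m=0: res = 14+3 = 17
k=3,m=1: res = 17+4 = 21
k=3,m=2: res = 21+5 = 26
k=3,m=3: res = 26+6 = 32
k=3,m=4: res = 32+7 = 39
k=4,m=0: res = 39+4 = 43
k=4,m=1: res = 43+5 = 48
k=4,m=2: res = 48+6 = 54
k=4,m=3: res = 54+7 = 61
k=4,m=4: res = 61+8 = 69
k=4,m=5: res = 69+9 = 78
k=5,m=0: res = 78+5 = 83
k=5,m=1: res = 83+6 = 89
k=5,m=2: res = 89+7 = 96
k=5,m=3: res = 96+8 = 104
k=5,m=4: res = 104+9 = 113
k=5,m=5: res = 113+10 = 123
k=5,m=6: res = 123+11 = 134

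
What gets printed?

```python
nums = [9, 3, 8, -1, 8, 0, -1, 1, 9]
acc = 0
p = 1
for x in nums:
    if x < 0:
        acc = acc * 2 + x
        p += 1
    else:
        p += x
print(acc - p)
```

x=9: not <0; p=10
x=3: not <0; p=13
x=8: not <0; p=21
x=-1: <0, acc = 0*2+(-1) = -1; p=22
x=8: not <0; p=30
x=0: not <0; p=30
x=-1: <0, acc = (-1)*2+(-1) = -3; p=31
x=1: not <0; p=32
x=9: not <0; p=41
acc-p = (-3)-41 = -44

-44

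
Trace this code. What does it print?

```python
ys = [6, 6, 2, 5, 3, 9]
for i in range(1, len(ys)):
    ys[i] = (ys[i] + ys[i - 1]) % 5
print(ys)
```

i=1: ys[1] = (6+6)%5 = 2 → [6, 2, 2, 5, 3, 9]
i=2: ys[2] = (2+2)%5 = 4 → [6, 2, 4, 5, 3, 9]
i=3: ys[3] = (5+4)%5 = 4 → [6, 2, 4, 4, 3, 9]
i=4: ys[4] = (3+4)%5 = 2 → [6, 2, 4, 4, 2, 9]
i=5: ys[5] = (9+2)%5 = 1 → [6, 2, 4, 4, 2, 1]

[6, 2, 4, 4, 2, 1]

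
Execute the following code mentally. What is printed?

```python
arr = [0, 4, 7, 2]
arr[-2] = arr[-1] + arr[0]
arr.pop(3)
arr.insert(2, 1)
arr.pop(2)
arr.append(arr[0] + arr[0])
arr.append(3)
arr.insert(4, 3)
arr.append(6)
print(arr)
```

[0, 4, 2, 0, 3, 3, 6]

arr[-2] = arr[-1]+arr[0] = 2+0 = 2 → [0, 4, 2, 2]
pop(3) removes 2 → [0, 4, 2]
insert 1 at 2 → [0, 4, 1, 2]
pop(2) removes 1 → [0, 4, 2]
append arr[0]+arr[0] = 0+0 = 0 → [0, 4, 2, 0]
append 3 → [0, 4, 2, 0, 3]
insert 3 at 4 → [0, 4, 2, 0, 3, 3]
append 6 → [0, 4, 2, 0, 3, 3, 6]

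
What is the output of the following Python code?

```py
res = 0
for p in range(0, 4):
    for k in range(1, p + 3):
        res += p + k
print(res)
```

60

p=0,k=1: res = 0+1 = 1
p=0,k=2: res = 1+2 = 3
p=1,k=1: res = 3+2 = 5
p=1,k=2: res = 5+3 = 8
p=1,k=3: res = 8+4 = 12
p=2,k=1: res = 12+3 = 15
p=2,k=2: res = 15+4 = 19
p=2,k=3: res = 19+5 = 24
p=2,k=4: res = 24+6 = 30
p=3,k=1: res = 30+4 = 34
p=3,k=2: res = 34+5 = 39
p=3,k=3: res = 39+6 = 45
p=3,k=4: res = 45+7 = 52
p=3,k=5: res = 52+8 = 60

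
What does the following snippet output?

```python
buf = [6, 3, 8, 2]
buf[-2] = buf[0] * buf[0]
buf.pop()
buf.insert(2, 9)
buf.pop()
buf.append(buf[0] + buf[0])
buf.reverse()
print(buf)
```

[12, 9, 3, 6]

buf[-2] = buf[0]*buf[0] = 6*6 = 36 → [6, 3, 36, 2]
pop() removes 2 → [6, 3, 36]
insert 9 at 2 → [6, 3, 9, 36]
pop() removes 36 → [6, 3, 9]
append buf[0]+buf[0] = 6+6 = 12 → [6, 3, 9, 12]
reverse → [12, 9, 3, 6]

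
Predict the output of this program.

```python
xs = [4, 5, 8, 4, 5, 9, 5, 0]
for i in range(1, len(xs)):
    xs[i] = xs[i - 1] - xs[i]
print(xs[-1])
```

i=1: xs[1] = 4-5 = -1 → [4, -1, 8, 4, 5, 9, 5, 0]
i=2: xs[2] = (-1)-8 = -9 → [4, -1, -9, 4, 5, 9, 5, 0]
i=3: xs[3] = (-9)-4 = -13 → [4, -1, -9, -13, 5, 9, 5, 0]
i=4: xs[4] = (-13)-5 = -18 → [4, -1, -9, -13, -18, 9, 5, 0]
i=5: xs[5] = (-18)-9 = -27 → [4, -1, -9, -13, -18, -27, 5, 0]
i=6: xs[6] = (-27)-5 = -32 → [4, -1, -9, -13, -18, -27, -32, 0]
i=7: xs[7] = (-32)-0 = -32 → [4, -1, -9, -13, -18, -27, -32, -32]

-32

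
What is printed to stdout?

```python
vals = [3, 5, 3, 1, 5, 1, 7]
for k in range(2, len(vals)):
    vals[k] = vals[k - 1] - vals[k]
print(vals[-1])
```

k=2: vals[2] = 5-3 = 2 → [3, 5, 2, 1, 5, 1, 7]
k=3: vals[3] = 2-1 = 1 → [3, 5, 2, 1, 5, 1, 7]
k=4: vals[4] = 1-5 = -4 → [3, 5, 2, 1, -4, 1, 7]
k=5: vals[5] = (-4)-1 = -5 → [3, 5, 2, 1, -4, -5, 7]
k=6: vals[6] = (-5)-7 = -12 → [3, 5, 2, 1, -4, -5, -12]

-12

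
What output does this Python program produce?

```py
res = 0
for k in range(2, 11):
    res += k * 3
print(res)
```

k=2: res = 0+2*3 = 6
k=3: res = 6+3*3 = 15
k=4: res = 15+4*3 = 27
k=5: res = 27+5*3 = 42
k=6: res = 42+6*3 = 60
k=7: res = 60+7*3 = 81
k=8: res = 81+8*3 = 105
k=9: res = 105+9*3 = 132
k=10: res = 132+10*3 = 162

162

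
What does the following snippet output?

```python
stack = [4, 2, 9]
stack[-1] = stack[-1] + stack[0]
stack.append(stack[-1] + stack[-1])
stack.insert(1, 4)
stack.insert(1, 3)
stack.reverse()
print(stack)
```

stack[-1] = stack[-1]+stack[0] = 9+4 = 13 → [4, 2, 13]
append stack[-1]+stack[-1] = 13+13 = 26 → [4, 2, 13, 26]
insert 4 at 1 → [4, 4, 2, 13, 26]
insert 3 at 1 → [4, 3, 4, 2, 13, 26]
reverse → [26, 13, 2, 4, 3, 4]

[26, 13, 2, 4, 3, 4]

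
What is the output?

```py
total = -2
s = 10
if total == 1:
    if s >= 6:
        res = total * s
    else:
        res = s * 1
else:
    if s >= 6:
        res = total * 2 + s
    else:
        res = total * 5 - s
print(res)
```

6

total=-2, s=10
total == 1 is False; s >= 6 is True
→ res = total * 2 + s = 6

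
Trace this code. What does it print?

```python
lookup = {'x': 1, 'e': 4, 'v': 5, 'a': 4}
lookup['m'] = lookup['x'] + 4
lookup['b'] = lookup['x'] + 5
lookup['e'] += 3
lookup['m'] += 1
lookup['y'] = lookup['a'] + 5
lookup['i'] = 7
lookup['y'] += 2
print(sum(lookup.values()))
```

47

lookup['m'] = lookup['x']+4 = 5 → {'x': 1, 'e': 4, 'v': 5, 'a': 4, 'm': 5}
lookup['b'] = lookup['x']+5 = 6 → {'x': 1, 'e': 4, 'v': 5, 'a': 4, 'm': 5, 'b': 6}
lookup['e'] = 4+3 = 7 → {'x': 1, 'e': 7, 'v': 5, 'a': 4, 'm': 5, 'b': 6}
lookup['m'] = 5+1 = 6 → {'x': 1, 'e': 7, 'v': 5, 'a': 4, 'm': 6, 'b': 6}
lookup['y'] = lookup['a']+5 = 9 → {'x': 1, 'e': 7, 'v': 5, 'a': 4, 'm': 6, 'b': 6, 'y': 9}
lookup['i'] = 7 → {'x': 1, 'e': 7, 'v': 5, 'a': 4, 'm': 6, 'b': 6, 'y': 9, 'i': 7}
lookup['y'] = 9+2 = 11 → {'x': 1, 'e': 7, 'v': 5, 'a': 4, 'm': 6, 'b': 6, 'y': 11, 'i': 7}
sum of values = 47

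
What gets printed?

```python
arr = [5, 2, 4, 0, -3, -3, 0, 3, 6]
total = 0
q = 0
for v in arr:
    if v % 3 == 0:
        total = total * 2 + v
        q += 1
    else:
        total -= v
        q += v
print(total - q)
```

-781

v=5: not %3==0, total = 0-5 = -5; q=5
v=2: not %3==0, total = (-5)-2 = -7; q=7
v=4: not %3==0, total = (-7)-4 = -11; q=11
v=0: %3==0, total = (-11)*2+0 = -22; q=12
v=-3: %3==0, total = (-22)*2+(-3) = -47; q=13
v=-3: %3==0, total = (-47)*2+(-3) = -97; q=14
v=0: %3==0, total = (-97)*2+0 = -194; q=15
v=3: %3==0, total = (-194)*2+3 = -385; q=16
v=6: %3==0, total = (-385)*2+6 = -764; q=17
total-q = (-764)-17 = -781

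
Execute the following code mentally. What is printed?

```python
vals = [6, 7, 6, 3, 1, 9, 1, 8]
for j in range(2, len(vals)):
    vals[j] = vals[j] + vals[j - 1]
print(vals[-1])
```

35

j=2: vals[2] = 6+7 = 13 → [6, 7, 13, 3, 1, 9, 1, 8]
j=3: vals[3] = 3+13 = 16 → [6, 7, 13, 16, 1, 9, 1, 8]
j=4: vals[4] = 1+16 = 17 → [6, 7, 13, 16, 17, 9, 1, 8]
j=5: vals[5] = 9+17 = 26 → [6, 7, 13, 16, 17, 26, 1, 8]
j=6: vals[6] = 1+26 = 27 → [6, 7, 13, 16, 17, 26, 27, 8]
j=7: vals[7] = 8+27 = 35 → [6, 7, 13, 16, 17, 26, 27, 35]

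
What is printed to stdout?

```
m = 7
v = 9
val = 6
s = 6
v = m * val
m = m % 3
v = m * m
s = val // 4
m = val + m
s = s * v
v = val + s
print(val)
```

v = 7*6 = 42
m = 7%3 = 1
v = 1*1 = 1
s = 6//4 = 1
m = 6+1 = 7
s = 1*1 = 1
v = 6+1 = 7

6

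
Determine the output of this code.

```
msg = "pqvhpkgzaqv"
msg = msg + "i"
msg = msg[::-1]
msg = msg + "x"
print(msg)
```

ivqazgkphvqpx

+ 'i' → 'pqvhpkgzaqvi'
reverse → 'ivqazgkphvqp'
+ 'x' → 'ivqazgkphvqpx'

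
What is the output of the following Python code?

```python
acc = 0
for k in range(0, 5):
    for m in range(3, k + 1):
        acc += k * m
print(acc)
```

37

k=3,m=3: acc = 0+9 = 9
k=4,m=3: acc = 9+12 = 21
k=4,m=4: acc = 21+16 = 37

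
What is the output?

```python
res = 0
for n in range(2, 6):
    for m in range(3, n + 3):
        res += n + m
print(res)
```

n=2,m=3: res = 0+5 = 5
n=2,m=4: res = 5+6 = 11
n=3,m=3: res = 11+6 = 17
n=3,m=4: res = 17+7 = 24
n=3,m=5: res = 24+8 = 32
n=4,m=3: res = 32+7 = 39
n=4,m=4: res = 39+8 = 47
n=4,m=5: res = 47+9 = 56
n=4,m=6: res = 56+10 = 66
n=5,m=3: res = 66+8 = 74
n=5,m=4: res = 74+9 = 83
n=5,m=5: res = 83+10 = 93
n=5,m=6: res = 93+11 = 104
n=5,m=7: res = 104+12 = 116

116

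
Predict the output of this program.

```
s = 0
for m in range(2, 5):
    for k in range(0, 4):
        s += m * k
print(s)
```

54

m=2,k=0: s = 0+0 = 0
m=2,k=1: s = 0+2 = 2
m=2,k=2: s = 2+4 = 6
m=2,k=3: s = 6+6 = 12
m=3,k=0: s = 12+0 = 12
m=3,k=1: s = 12+3 = 15
m=3,k=2: s = 15+6 = 21
m=3,k=3: s = 21+9 = 30
m=4,k=0: s = 30+0 = 30
m=4,k=1: s = 30+4 = 34
m=4,k=2: s = 34+8 = 42
m=4,k=3: s = 42+12 = 54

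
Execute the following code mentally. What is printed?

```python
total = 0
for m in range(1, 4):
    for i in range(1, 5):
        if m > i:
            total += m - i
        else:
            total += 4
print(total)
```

m=1,i=1: not 1>1, total = 0+4 = 4
m=1,i=2: not 1>2, total = 4+4 = 8
m=1,i=3: not 1>3, total = 8+4 = 12
m=1,i=4: not 1>4, total = 12+4 = 16
m=2,i=1: 2>1, total = 16+1 = 17
m=2,i=2: not 2>2, total = 17+4 = 21
m=2,i=3: not 2>3, total = 21+4 = 25
m=2,i=4: not 2>4, total = 25+4 = 29
m=3,i=1: 3>1, total = 29+2 = 31
m=3,i=2: 3>2, total = 31+1 = 32
m=3,i=3: not 3>3, total = 32+4 = 36
m=3,i=4: not 3>4, total = 36+4 = 40

40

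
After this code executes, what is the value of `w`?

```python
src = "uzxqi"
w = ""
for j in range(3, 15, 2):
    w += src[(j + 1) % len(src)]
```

j=3: add src[4]='i' → 'i'
j=5: add src[1]='z' → 'iz'
j=7: add src[3]='q' → 'izq'
j=9: add src[0]='u' → 'izqu'
j=11: add src[2]='x' → 'izqux'
j=13: add src[4]='i' → 'izquxi'

'izquxi'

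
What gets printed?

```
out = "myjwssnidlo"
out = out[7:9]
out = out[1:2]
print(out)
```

slice [7:9] → 'id'
slice [1:2] → 'd'

d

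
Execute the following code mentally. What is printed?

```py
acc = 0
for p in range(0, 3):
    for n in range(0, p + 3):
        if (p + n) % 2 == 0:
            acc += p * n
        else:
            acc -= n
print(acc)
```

9

p=0,n=0: even sum, acc = 0+0 = 0
p=0,n=1: odd sum, acc = 0-1 = -1
p=0,n=2: even sum, acc = (-1)+0 = -1
p=1,n=0: odd sum, acc = (-1)-0 = -1
p=1,n=1: even sum, acc = (-1)+1 = 0
p=1,n=2: odd sum, acc = 0-2 = -2
p=1,n=3: even sum, acc = (-2)+3 = 1
p=2,n=0: even sum, acc = 1+0 = 1
p=2,n=1: odd sum, acc = 1-1 = 0
p=2,n=2: even sum, acc = 0+4 = 4
p=2,n=3: odd sum, acc = 4-3 = 1
p=2,n=4: even sum, acc = 1+8 = 9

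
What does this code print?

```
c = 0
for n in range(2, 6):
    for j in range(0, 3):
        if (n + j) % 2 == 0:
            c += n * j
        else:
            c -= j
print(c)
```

14

n=2,j=0: even sum, c = 0+0 = 0
n=2,j=1: odd sum, c = 0-1 = -1
n=2,j=2: even sum, c = (-1)+4 = 3
n=3,j=0: odd sum, c = 3-0 = 3
n=3,j=1: even sum, c = 3+3 = 6
n=3,j=2: odd sum, c = 6-2 = 4
n=4,j=0: even sum, c = 4+0 = 4
n=4,j=1: odd sum, c = 4-1 = 3
n=4,j=2: even sum, c = 3+8 = 11
n=5,j=0: odd sum, c = 11-0 = 11
n=5,j=1: even sum, c = 11+5 = 16
n=5,j=2: odd sum, c = 16-2 = 14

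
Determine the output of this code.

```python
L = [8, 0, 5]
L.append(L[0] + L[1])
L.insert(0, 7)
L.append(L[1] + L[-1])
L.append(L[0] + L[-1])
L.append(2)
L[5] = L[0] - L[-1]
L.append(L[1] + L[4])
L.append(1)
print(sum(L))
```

append L[0]+L[1] = 8+0 = 8 → [8, 0, 5, 8]
insert 7 at 0 → [7, 8, 0, 5, 8]
append L[1]+L[-1] = 8+8 = 16 → [7, 8, 0, 5, 8, 16]
append L[0]+L[-1] = 7+16 = 23 → [7, 8, 0, 5, 8, 16, 23]
append 2 → [7, 8, 0, 5, 8, 16, 23, 2]
L[5] = L[0]-L[-1] = 7-2 = 5 → [7, 8, 0, 5, 8, 5, 23, 2]
append L[1]+L[4] = 8+8 = 16 → [7, 8, 0, 5, 8, 5, 23, 2, 16]
append 1 → [7, 8, 0, 5, 8, 5, 23, 2, 16, 1]
sum = 75

75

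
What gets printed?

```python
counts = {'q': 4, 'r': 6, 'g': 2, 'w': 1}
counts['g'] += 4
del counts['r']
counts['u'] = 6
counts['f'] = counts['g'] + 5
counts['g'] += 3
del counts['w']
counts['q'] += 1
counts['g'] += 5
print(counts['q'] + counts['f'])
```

16

counts['g'] = 2+4 = 6 → {'q': 4, 'r': 6, 'g': 6, 'w': 1}
del 'r' → {'q': 4, 'g': 6, 'w': 1}
counts['u'] = 6 → {'q': 4, 'g': 6, 'w': 1, 'u': 6}
counts['f'] = counts['g']+5 = 11 → {'q': 4, 'g': 6, 'w': 1, 'u': 6, 'f': 11}
counts['g'] = 6+3 = 9 → {'q': 4, 'g': 9, 'w': 1, 'u': 6, 'f': 11}
del 'w' → {'q': 4, 'g': 9, 'u': 6, 'f': 11}
counts['q'] = 4+1 = 5 → {'q': 5, 'g': 9, 'u': 6, 'f': 11}
counts['g'] = 9+5 = 14 → {'q': 5, 'g': 14, 'u': 6, 'f': 11}
counts['q']+counts['f'] = 5+11 = 16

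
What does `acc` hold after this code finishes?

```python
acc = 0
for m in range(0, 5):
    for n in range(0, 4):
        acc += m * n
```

60

m=0,n=0: acc = 0+0 = 0
m=0,n=1: acc = 0+0 = 0
m=0,n=2: acc = 0+0 = 0
m=0,n=3: acc = 0+0 = 0
m=1,n=0: acc = 0+0 = 0
m=1,n=1: acc = 0+1 = 1
m=1,n=2: acc = 1+2 = 3
m=1,n=3: acc = 3+3 = 6
m=2,n=0: acc = 6+0 = 6
m=2,n=1: acc = 6+2 = 8
m=2,n=2: acc = 8+4 = 12
m=2,n=3: acc = 12+6 = 18
m=3,n=0: acc = 18+0 = 18
m=3,n=1: acc = 18+3 = 21
m=3,n=2: acc = 21+6 = 27
m=3,n=3: acc = 27+9 = 36
m=4,n=0: acc = 36+0 = 36
m=4,n=1: acc = 36+4 = 40
m=4,n=2: acc = 40+8 = 48
m=4,n=3: acc = 48+12 = 60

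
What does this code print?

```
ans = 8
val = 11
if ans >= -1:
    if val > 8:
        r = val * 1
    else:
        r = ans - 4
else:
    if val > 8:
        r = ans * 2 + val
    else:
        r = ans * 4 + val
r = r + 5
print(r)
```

16

ans=8, val=11
ans >= -1 is True; val > 8 is True
→ r = val * 1 = 11
r = 11+5 = 16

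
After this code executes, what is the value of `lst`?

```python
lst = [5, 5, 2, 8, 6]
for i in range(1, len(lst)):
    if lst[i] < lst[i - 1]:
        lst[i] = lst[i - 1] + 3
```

i=1: 5>=5, unchanged → [5, 5, 2, 8, 6]
i=2: 2<5, lst[2] = 5+3 = 8 → [5, 5, 8, 8, 6]
i=3: 8>=8, unchanged → [5, 5, 8, 8, 6]
i=4: 6<8, lst[4] = 8+3 = 11 → [5, 5, 8, 8, 11]

[5, 5, 8, 8, 11]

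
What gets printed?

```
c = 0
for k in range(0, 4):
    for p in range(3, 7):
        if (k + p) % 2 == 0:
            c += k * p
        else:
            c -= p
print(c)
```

16

k=0,p=3: odd sum, c = 0-3 = -3
k=0,p=4: even sum, c = (-3)+0 = -3
k=0,p=5: odd sum, c = (-3)-5 = -8
k=0,p=6: even sum, c = (-8)+0 = -8
k=1,p=3: even sum, c = (-8)+3 = -5
k=1,p=4: odd sum, c = (-5)-4 = -9
k=1,p=5: even sum, c = (-9)+5 = -4
k=1,p=6: odd sum, c = (-4)-6 = -10
k=2,p=3: odd sum, c = (-10)-3 = -13
k=2,p=4: even sum, c = (-13)+8 = -5
k=2,p=5: odd sum, c = (-5)-5 = -10
k=2,p=6: even sum, c = (-10)+12 = 2
k=3,p=3: even sum, c = 2+9 = 11
k=3,p=4: odd sum, c = 11-4 = 7
k=3,p=5: even sum, c = 7+15 = 22
k=3,p=6: odd sum, c = 22-6 = 16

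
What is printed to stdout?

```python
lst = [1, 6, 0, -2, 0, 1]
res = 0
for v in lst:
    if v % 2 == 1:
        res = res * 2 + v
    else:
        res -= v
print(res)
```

v=1: odd, res = 0*2+1 = 1
v=6: not odd, res = 1-6 = -5
v=0: not odd, res = (-5)-0 = -5
v=-2: not odd, res = (-5)-(-2) = -3
v=0: not odd, res = (-3)-0 = -3
v=1: odd, res = (-3)*2+1 = -5

-5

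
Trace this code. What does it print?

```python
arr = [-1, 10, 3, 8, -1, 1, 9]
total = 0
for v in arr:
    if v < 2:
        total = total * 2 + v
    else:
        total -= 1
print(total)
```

v=-1: <2, total = 0*2+(-1) = -1
v=10: not <2, total = (-1)-1 = -2
v=3: not <2, total = (-2)-1 = -3
v=8: not <2, total = (-3)-1 = -4
v=-1: <2, total = (-4)*2+(-1) = -9
v=1: <2, total = (-9)*2+1 = -17
v=9: not <2, total = (-17)-1 = -18

-18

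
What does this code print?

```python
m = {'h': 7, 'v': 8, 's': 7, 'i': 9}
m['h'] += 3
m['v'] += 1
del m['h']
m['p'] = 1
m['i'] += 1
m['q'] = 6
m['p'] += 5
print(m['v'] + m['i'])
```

m['h'] = 7+3 = 10 → {'h': 10, 'v': 8, 's': 7, 'i': 9}
m['v'] = 8+1 = 9 → {'h': 10, 'v': 9, 's': 7, 'i': 9}
del 'h' → {'v': 9, 's': 7, 'i': 9}
m['p'] = 1 → {'v': 9, 's': 7, 'i': 9, 'p': 1}
m['i'] = 9+1 = 10 → {'v': 9, 's': 7, 'i': 10, 'p': 1}
m['q'] = 6 → {'v': 9, 's': 7, 'i': 10, 'p': 1, 'q': 6}
m['p'] = 1+5 = 6 → {'v': 9, 's': 7, 'i': 10, 'p': 6, 'q': 6}
m['v']+m['i'] = 9+10 = 19

19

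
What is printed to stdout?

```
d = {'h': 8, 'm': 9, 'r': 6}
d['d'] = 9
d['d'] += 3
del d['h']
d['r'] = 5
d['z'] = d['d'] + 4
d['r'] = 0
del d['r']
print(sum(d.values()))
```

37

d['d'] = 9 → {'h': 8, 'm': 9, 'r': 6, 'd': 9}
d['d'] = 9+3 = 12 → {'h': 8, 'm': 9, 'r': 6, 'd': 12}
del 'h' → {'m': 9, 'r': 6, 'd': 12}
d['r'] = 5 → {'m': 9, 'r': 5, 'd': 12}
d['z'] = d['d']+4 = 16 → {'m': 9, 'r': 5, 'd': 12, 'z': 16}
d['r'] = 0 → {'m': 9, 'r': 0, 'd': 12, 'z': 16}
del 'r' → {'m': 9, 'd': 12, 'z': 16}
sum of values = 37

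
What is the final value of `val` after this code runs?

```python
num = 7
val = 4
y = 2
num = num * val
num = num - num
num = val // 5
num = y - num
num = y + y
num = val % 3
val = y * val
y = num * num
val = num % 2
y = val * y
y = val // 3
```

num = 7*4 = 28
num = 28-28 = 0
num = 4//5 = 0
num = 2-0 = 2
num = 2+2 = 4
num = 4%3 = 1
val = 2*4 = 8
y = 1*1 = 1
val = 1%2 = 1
y = 1*1 = 1
y = 1//3 = 0

1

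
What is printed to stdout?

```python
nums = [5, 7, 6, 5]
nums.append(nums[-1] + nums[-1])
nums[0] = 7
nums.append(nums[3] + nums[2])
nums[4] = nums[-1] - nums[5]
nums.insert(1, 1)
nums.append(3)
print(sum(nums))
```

append nums[-1]+nums[-1] = 5+5 = 10 → [5, 7, 6, 5, 10]
nums[0] = 7 → [7, 7, 6, 5, 10]
append nums[3]+nums[2] = 5+6 = 11 → [7, 7, 6, 5, 10, 11]
nums[4] = nums[-1]-nums[5] = 11-11 = 0 → [7, 7, 6, 5, 0, 11]
insert 1 at 1 → [7, 1, 7, 6, 5, 0, 11]
append 3 → [7, 1, 7, 6, 5, 0, 11, 3]
sum = 40

40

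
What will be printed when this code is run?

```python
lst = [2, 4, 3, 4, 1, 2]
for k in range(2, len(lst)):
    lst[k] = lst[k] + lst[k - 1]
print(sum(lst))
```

k=2: lst[2] = 3+4 = 7 → [2, 4, 7, 4, 1, 2]
k=3: lst[3] = 4+7 = 11 → [2, 4, 7, 11, 1, 2]
k=4: lst[4] = 1+11 = 12 → [2, 4, 7, 11, 12, 2]
k=5: lst[5] = 2+12 = 14 → [2, 4, 7, 11, 12, 14]
sum = 50

50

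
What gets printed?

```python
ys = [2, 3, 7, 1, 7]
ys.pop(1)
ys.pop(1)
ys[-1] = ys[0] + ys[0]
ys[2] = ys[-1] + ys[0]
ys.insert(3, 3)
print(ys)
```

[2, 1, 6, 3]

pop(1) removes 3 → [2, 7, 1, 7]
pop(1) removes 7 → [2, 1, 7]
ys[-1] = ys[0]+ys[0] = 2+2 = 4 → [2, 1, 4]
ys[2] = ys[-1]+ys[0] = 4+2 = 6 → [2, 1, 6]
insert 3 at 3 → [2, 1, 6, 3]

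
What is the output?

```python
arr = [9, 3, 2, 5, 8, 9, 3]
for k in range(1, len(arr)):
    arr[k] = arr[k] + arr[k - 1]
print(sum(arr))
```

k=1: arr[1] = 3+9 = 12 → [9, 12, 2, 5, 8, 9, 3]
k=2: arr[2] = 2+12 = 14 → [9, 12, 14, 5, 8, 9, 3]
k=3: arr[3] = 5+14 = 19 → [9, 12, 14, 19, 8, 9, 3]
k=4: arr[4] = 8+19 = 27 → [9, 12, 14, 19, 27, 9, 3]
k=5: arr[5] = 9+27 = 36 → [9, 12, 14, 19, 27, 36, 3]
k=6: arr[6] = 3+36 = 39 → [9, 12, 14, 19, 27, 36, 39]
sum = 156

156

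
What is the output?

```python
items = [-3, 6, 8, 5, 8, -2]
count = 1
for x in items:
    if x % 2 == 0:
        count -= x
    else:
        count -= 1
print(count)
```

-21

x=-3: not even, count = 1-1 = 0
x=6: even, count = 0-6 = -6
x=8: even, count = (-6)-8 = -14
x=5: not even, count = (-14)-1 = -15
x=8: even, count = (-15)-8 = -23
x=-2: even, count = (-23)-(-2) = -21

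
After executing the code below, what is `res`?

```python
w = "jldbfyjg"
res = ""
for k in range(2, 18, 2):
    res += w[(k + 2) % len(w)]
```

k=2: add w[4]='f' → 'f'
k=4: add w[6]='j' → 'fj'
k=6: add w[0]='j' → 'fjj'
k=8: add w[2]='d' → 'fjjd'
k=10: add w[4]='f' → 'fjjdf'
k=12: add w[6]='j' → 'fjjdfj'
k=14: add w[0]='j' → 'fjjdfjj'
k=16: add w[2]='d' → 'fjjdfjjd'

'fjjdfjjd'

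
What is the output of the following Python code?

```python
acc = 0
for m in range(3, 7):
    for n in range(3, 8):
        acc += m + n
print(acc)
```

m=3,n=3: acc = 0+6 = 6
m=3,n=4: acc = 6+7 = 13
m=3,n=5: acc = 13+8 = 21
m=3,n=6: acc = 21+9 = 30
m=3,n=7: acc = 30+10 = 40
m=4,n=3: acc = 40+7 = 47
m=4,n=4: acc = 47+8 = 55
m=4,n=5: acc = 55+9 = 64
m=4,n=6: acc = 64+10 = 74
m=4,n=7: acc = 74+11 = 85
m=5,n=3: acc = 85+8 = 93
m=5,n=4: acc = 93+9 = 102
m=5,n=5: acc = 102+10 = 112
m=5,n=6: acc = 112+11 = 123
m=5,n=7: acc = 123+12 = 135
m=6,n=3: acc = 135+9 = 144
m=6,n=4: acc = 144+10 = 154
m=6,n=5: acc = 154+11 = 165
m=6,n=6: acc = 165+12 = 177
m=6,n=7: acc = 177+13 = 190

190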